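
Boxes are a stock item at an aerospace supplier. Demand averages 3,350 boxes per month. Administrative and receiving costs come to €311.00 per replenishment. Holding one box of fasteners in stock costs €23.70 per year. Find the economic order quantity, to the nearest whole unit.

Q* ≈ 1,027 boxes

Annual demand D = 3,350 × 12 = 40,200.
EOQ = √(2DS / H) = √(2 × 40,200 × 311 / 23.7).
= √(25,004,400 / 23.7) = √1,055,037.9747 ≈ 1027.150.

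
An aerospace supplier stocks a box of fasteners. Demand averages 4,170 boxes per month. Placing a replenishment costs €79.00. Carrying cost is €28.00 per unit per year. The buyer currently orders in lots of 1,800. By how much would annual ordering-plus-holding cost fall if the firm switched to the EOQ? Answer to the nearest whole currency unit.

Annual demand D = 4,170 × 12 = 50,040.
EOQ = √(2DS/H) = √(2 × 50,040 × 79 / 28) ≈ 531.38.
Cost at Q* = (D/Q*)S + (Q*/2)H = √(2DSH) ≈ €14,878.74.
Cost at Q = 1,800: (50,040/1,800)×79 + (1,800/2)×28 = €2,196.20 + €25,200.00 = €27,396.20.
Excess = €27,396.20 − €14,878.74 = €12,517.46.

Extra cost ≈ €12,517 per year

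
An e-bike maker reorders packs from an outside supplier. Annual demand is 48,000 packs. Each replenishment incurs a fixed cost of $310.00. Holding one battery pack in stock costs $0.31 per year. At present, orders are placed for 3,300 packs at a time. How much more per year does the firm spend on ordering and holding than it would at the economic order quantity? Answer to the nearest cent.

EOQ = √(2DS/H) = √(2 × 48,000 × 310 / 0.31) ≈ 9797.96.
Cost at Q* = (D/Q*)S + (Q*/2)H = √(2DSH) ≈ $3,037.37.
Cost at Q = 3,300: (48,000/3,300)×310 + (3,300/2)×0.31 = $4,509.09 + $511.50 = $5,020.59.
Excess = $5,020.59 − $3,037.37 = $1,983.22.

Extra cost ≈ $1,983.22 per year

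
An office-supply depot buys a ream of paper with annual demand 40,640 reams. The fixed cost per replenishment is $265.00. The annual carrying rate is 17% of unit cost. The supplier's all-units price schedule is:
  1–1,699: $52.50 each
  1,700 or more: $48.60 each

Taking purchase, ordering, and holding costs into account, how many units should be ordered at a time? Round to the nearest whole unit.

Holding cost per unit per year at price C is H = 0.17·C.
For each price level, check whether its EOQ is feasible; otherwise the best quantity at that price is the breakpoint.
EOQ at $52.50 = 1553.5 (feasible in tier 1): TC = 40,640×$52.50 + (40,640/1553.5)×265 + (1553.5/2)×0.17×$52.50 = $2,147,464.97.
EOQ at $48.60 = 1614.6 < 1700, so use break Q=1700: TC = 40,640×$48.60 + (40,640/1700.0)×265 + (1700.0/2)×0.17×$48.60 = $1,988,461.76.
Lowest total cost is $1,988,461.76 at Q = 1700.0.

Q* ≈ 1,700 reams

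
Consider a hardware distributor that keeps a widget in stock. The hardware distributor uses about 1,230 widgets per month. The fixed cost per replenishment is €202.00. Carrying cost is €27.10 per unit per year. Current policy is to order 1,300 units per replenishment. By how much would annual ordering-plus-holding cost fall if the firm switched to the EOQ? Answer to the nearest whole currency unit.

Extra cost ≈ €7,196 per year

Annual demand D = 1,230 × 12 = 14,760.
EOQ = √(2DS/H) = √(2 × 14,760 × 202 / 27.1) ≈ 469.08.
Cost at Q* = (D/Q*)S + (Q*/2)H = √(2DSH) ≈ €12,712.14.
Cost at Q = 1,300: (14,760/1,300)×202 + (1,300/2)×27.1 = €2,293.48 + €17,615.00 = €19,908.48.
Excess = €19,908.48 − €12,712.14 = €7,196.34.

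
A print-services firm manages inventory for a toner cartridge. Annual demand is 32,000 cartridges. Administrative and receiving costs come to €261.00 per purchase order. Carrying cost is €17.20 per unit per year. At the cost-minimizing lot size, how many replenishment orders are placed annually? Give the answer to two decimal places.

N ≈ 32.47 orders per year

The optimal lot size = √(2DS/H) = √(2 × 32,000 × 261 / 17.2) ≈ 985.48.
Orders per year = D / Q* = 32,000 / 985.48 ≈ 32.472.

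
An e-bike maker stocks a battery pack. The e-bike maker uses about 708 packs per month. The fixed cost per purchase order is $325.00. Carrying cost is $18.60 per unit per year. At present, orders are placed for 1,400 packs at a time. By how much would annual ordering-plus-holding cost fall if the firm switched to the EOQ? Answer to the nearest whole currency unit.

Extra cost ≈ $4,857 per year

Annual demand D = 708 × 12 = 8,496.
EOQ = √(2DS/H) = √(2 × 8,496 × 325 / 18.6) ≈ 544.89.
Cost at Q* = (D/Q*)S + (Q*/2)H = √(2DSH) ≈ $10,134.92.
Cost at Q = 1,400: (8,496/1,400)×325 + (1,400/2)×18.6 = $1,972.29 + $13,020.00 = $14,992.29.
Excess = $14,992.29 − $10,134.92 = $4,857.36.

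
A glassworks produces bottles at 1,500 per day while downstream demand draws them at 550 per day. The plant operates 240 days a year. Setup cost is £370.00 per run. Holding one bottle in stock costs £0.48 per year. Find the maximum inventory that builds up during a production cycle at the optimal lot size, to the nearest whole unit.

I_max ≈ 11,353 bottles

Annual demand D = 550 × 240 = 132,000.
Production build-up factor (1 − d/p) = 1 − 550/1,500 = 0.6333.
Q* = √(2DS / (H(1 − d/p))) = √(2 × 132,000 × 370 / (0.48 × 0.6333)).
= √(97,680,000 / 0.304) ≈ 17925.284.
Maximum inventory = Q*(1 − d/p) = 17925.284 × 0.6333 ≈ 11352.680.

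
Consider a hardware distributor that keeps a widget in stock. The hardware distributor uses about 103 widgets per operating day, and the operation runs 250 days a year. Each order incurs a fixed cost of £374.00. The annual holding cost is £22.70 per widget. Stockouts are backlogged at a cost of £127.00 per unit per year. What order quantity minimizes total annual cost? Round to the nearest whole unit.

Q* ≈ 1,000 widgets

Annual demand D = 103 × 250 = 25,750.
With planned backorders, Q* = √(2DS/H) · √((H+B)/B).
√(2DS/H) = √(2 × 25,750 × 374 / 22.7) = 921.142.
√((H+B)/B) = √((22.7+127)/127) = 1.0857.
Q* ≈ 1000.082.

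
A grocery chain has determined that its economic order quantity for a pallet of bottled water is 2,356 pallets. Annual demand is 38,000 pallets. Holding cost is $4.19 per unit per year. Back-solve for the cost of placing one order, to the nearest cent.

S ≈ $306.02

Invert the EOQ relation Q*² = 2DS/H.
From Q* = √(2DS/H): S = Q*²H / (2D) = 2,356² × 4.19 / (2 × 38,000) = 306.0208.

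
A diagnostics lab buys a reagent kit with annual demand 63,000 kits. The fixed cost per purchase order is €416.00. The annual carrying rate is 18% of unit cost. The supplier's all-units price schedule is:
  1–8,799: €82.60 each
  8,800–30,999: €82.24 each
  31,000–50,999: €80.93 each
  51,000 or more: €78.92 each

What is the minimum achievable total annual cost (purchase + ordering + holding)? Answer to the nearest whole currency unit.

TC* ≈ €5,231,716

Holding cost per unit per year at price C is H = 0.18·C.
Candidates are each tier's EOQ (if it falls in that tier) and each price-break quantity.
EOQ at €82.60 = 1877.6 (feasible in tier 1): TC = 63,000×€82.60 + (63,000/1877.6)×416 + (1877.6/2)×0.18×€82.60 = €5,231,716.32.
EOQ at €82.24 = 1881.7 < 8800, so use break Q=8800: TC = 63,000×€82.24 + (63,000/8800.0)×416 + (8800.0/2)×0.18×€82.24 = €5,249,232.26.
EOQ at €80.93 = 1896.9 < 31000, so use break Q=31000: TC = 63,000×€80.93 + (63,000/31000.0)×416 + (31000.0/2)×0.18×€80.93 = €5,325,230.12.
EOQ at €78.92 = 1920.9 < 51000, so use break Q=51000: TC = 63,000×€78.92 + (63,000/51000.0)×416 + (51000.0/2)×0.18×€78.92 = €5,334,716.68.
Lowest total cost among the candidates is at Q = 1877.6.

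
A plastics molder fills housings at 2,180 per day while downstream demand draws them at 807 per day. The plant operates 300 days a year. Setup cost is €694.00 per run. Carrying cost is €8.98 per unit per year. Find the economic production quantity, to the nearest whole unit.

Annual demand D = 807 × 300 = 242,100.
Production build-up factor (1 − d/p) = 1 − 807/2,180 = 0.6298.
Q* = √(2DS / (H(1 − d/p))) = √(2 × 242,100 × 694 / (8.98 × 0.6298)).
= √(336,034,800 / 5.6558) ≈ 7708.093.

Q* ≈ 7,708 housings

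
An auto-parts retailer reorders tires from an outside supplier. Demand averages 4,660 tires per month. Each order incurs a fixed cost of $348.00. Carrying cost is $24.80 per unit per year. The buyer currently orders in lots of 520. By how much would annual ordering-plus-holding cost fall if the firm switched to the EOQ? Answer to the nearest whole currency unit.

Annual demand D = 4,660 × 12 = 55,920.
EOQ = √(2DS/H) = √(2 × 55,920 × 348 / 24.8) ≈ 1252.74.
Cost at Q* = (D/Q*)S + (Q*/2)H = √(2DSH) ≈ $31,068.05.
Cost at Q = 520: (55,920/520)×348 + (520/2)×24.8 = $37,423.38 + $6,448.00 = $43,871.38.
Excess = $43,871.38 − $31,068.05 = $12,803.33.

Extra cost ≈ $12,803 per year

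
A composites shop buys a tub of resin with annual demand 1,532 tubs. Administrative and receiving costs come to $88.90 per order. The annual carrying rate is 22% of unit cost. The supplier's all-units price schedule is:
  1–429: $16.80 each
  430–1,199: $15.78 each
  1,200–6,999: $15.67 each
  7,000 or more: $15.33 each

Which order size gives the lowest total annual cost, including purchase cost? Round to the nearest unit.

Holding cost per unit per year at price C is H = 0.22·C.
For each price level, check whether its EOQ is feasible; otherwise the best quantity at that price is the breakpoint.
EOQ at $16.80 = 271.5 (feasible in tier 1): TC = 1,532×$16.80 + (1,532/271.5)×88.9 + (271.5/2)×0.22×$16.80 = $26,740.97.
EOQ at $15.78 = 280.1 < 430, so use break Q=430: TC = 1,532×$15.78 + (1,532/430.0)×88.9 + (430.0/2)×0.22×$15.78 = $25,238.09.
EOQ at $15.67 = 281.1 < 1200, so use break Q=1200: TC = 1,532×$15.67 + (1,532/1200.0)×88.9 + (1200.0/2)×0.22×$15.67 = $26,188.38.
EOQ at $15.33 = 284.2 < 7000, so use break Q=7000: TC = 1,532×$15.33 + (1,532/7000.0)×88.9 + (7000.0/2)×0.22×$15.33 = $35,309.12.
Lowest total cost is $25,238.09 at Q = 430.0.

Q* ≈ 430 tubs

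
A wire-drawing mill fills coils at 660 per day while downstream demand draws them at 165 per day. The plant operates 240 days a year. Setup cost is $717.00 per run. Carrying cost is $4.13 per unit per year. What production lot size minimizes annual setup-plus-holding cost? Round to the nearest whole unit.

Annual demand D = 165 × 240 = 39,600.
Production build-up factor (1 − d/p) = 1 − 165/660 = 0.7500.
Q* = √(2DS / (H(1 − d/p))) = √(2 × 39,600 × 717 / (4.13 × 0.7500)).
= √(56,786,400 / 3.0975) ≈ 4281.703.

Q* ≈ 4,282 coils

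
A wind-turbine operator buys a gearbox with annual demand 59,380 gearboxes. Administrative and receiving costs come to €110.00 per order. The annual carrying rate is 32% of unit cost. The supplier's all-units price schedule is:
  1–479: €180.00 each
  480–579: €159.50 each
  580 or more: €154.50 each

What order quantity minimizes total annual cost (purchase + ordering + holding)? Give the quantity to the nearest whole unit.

Q* ≈ 580 gearboxes

Holding cost per unit per year at price C is H = 0.32·C.
For each price level, check whether its EOQ is feasible; otherwise the best quantity at that price is the breakpoint.
EOQ at €180.00 = 476.2 (feasible in tier 1): TC = 59,380×€180.00 + (59,380/476.2)×110 + (476.2/2)×0.32×€180.00 = €10,715,831.07.
EOQ at €159.50 = 505.9 (feasible in tier 2): TC = 59,380×€159.50 + (59,380/505.9)×110 + (505.9/2)×0.32×€159.50 = €9,496,931.82.
EOQ at €154.50 = 514.0 < 580, so use break Q=580: TC = 59,380×€154.50 + (59,380/580.0)×110 + (580.0/2)×0.32×€154.50 = €9,199,809.32.
Lowest total cost is €9,199,809.32 at Q = 580.0.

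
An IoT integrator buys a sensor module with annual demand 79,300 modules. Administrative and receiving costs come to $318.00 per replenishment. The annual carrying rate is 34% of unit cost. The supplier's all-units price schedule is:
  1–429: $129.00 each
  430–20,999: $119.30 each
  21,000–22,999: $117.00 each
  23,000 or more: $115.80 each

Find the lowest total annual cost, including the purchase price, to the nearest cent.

Holding cost per unit per year at price C is H = 0.34·C.
Candidates are each tier's EOQ (if it falls in that tier) and each price-break quantity.
Tier 1 ($129.00): EOQ = 1072.3 exceeds tier's upper bound 429, so this tier is dominated.
EOQ at $119.30 = 1115.1 (feasible in tier 2): TC = 79,300×$119.30 + (79,300/1115.1)×318 + (1115.1/2)×0.34×$119.30 = $9,505,719.82.
EOQ at $117.00 = 1126.0 < 21000, so use break Q=21000: TC = 79,300×$117.00 + (79,300/21000.0)×318 + (21000.0/2)×0.34×$117.00 = $9,696,990.83.
EOQ at $115.80 = 1131.8 < 23000, so use break Q=23000: TC = 79,300×$115.80 + (79,300/23000.0)×318 + (23000.0/2)×0.34×$115.80 = $9,636,814.41.
Lowest total cost among the candidates is at Q = 1115.1.

TC* ≈ $9,505,719.82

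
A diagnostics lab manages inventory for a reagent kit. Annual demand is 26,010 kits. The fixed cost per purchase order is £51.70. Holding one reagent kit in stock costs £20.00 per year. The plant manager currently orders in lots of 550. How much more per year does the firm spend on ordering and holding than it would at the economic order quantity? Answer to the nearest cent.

EOQ = √(2DS/H) = √(2 × 26,010 × 51.7 / 20) ≈ 366.70.
Cost at Q* = (D/Q*)S + (Q*/2)H = √(2DSH) ≈ £7,334.08.
Cost at Q = 550: (26,010/550)×51.7 + (550/2)×20 = £2,444.94 + £5,500.00 = £7,944.94.
Excess = £7,944.94 − £7,334.08 = £610.86.

Extra cost ≈ £610.86 per year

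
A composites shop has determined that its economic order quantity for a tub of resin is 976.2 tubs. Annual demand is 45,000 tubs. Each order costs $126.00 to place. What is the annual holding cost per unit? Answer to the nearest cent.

H ≈ $11.90

Invert the EOQ relation Q*² = 2DS/H.
From Q* = √(2DS/H): H = 2DS / Q*² = 2 × 45,000 × 126 / 976.2² = 11.8997.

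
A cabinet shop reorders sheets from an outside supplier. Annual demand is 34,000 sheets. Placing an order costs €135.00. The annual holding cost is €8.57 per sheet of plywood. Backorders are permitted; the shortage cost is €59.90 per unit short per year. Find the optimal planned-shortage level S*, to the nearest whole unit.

S* ≈ 138 sheets

With planned backorders, Q* = √(2DS/H) · √((H+B)/B).
√(2DS/H) = √(2 × 34,000 × 135 / 8.57) = 1034.978.
√((H+B)/B) = √((8.57+59.9)/59.9) = 1.0691.
Q* ≈ 1106.541.
S* = Q* · H/(H+B) = 1106.541 × 8.57/68.47 ≈ 138.499.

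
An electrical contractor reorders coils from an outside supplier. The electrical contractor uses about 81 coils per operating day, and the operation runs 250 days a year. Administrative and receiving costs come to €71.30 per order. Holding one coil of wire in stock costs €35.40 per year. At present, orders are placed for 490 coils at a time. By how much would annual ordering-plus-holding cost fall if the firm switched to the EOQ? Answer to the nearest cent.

Extra cost ≈ €1,509.05 per year

Annual demand D = 81 × 250 = 20,250.
EOQ = √(2DS/H) = √(2 × 20,250 × 71.3 / 35.4) ≈ 285.61.
Cost at Q* = (D/Q*)S + (Q*/2)H = √(2DSH) ≈ €10,110.53.
Cost at Q = 490: (20,250/490)×71.3 + (490/2)×35.4 = €2,946.58 + €8,673.00 = €11,619.58.
Excess = €11,619.58 − €10,110.53 = €1,509.05.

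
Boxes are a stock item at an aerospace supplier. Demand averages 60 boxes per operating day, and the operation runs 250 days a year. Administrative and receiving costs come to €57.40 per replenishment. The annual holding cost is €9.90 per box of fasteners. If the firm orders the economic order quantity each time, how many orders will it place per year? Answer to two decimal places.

N ≈ 35.97 orders per year

Annual demand D = 60 × 250 = 15,000.
EOQ = √(2DS/H) = √(2 × 15,000 × 57.4 / 9.9) ≈ 417.06.
Orders per year = D / Q* = 15,000 / 417.06 ≈ 35.966.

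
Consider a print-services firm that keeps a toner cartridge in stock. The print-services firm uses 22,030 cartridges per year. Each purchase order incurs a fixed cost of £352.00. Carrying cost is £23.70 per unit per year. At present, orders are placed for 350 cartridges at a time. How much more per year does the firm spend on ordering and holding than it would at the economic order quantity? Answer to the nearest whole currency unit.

EOQ = √(2DS/H) = √(2 × 22,030 × 352 / 23.7) ≈ 808.95.
Cost at Q* = (D/Q*)S + (Q*/2)H = √(2DSH) ≈ £19,172.01.
Cost at Q = 350: (22,030/350)×352 + (350/2)×23.7 = £22,155.89 + £4,147.50 = £26,303.39.
Excess = £26,303.39 − £19,172.01 = £7,131.37.

Extra cost ≈ £7,131 per year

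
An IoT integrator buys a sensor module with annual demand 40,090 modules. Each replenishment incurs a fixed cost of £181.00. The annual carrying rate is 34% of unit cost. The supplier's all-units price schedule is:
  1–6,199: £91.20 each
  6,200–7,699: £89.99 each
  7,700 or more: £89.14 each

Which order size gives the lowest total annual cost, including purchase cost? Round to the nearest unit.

Holding cost per unit per year at price C is H = 0.34·C.
For each price level, check whether its EOQ is feasible; otherwise the best quantity at that price is the breakpoint.
EOQ at £91.20 = 684.1 (feasible in tier 1): TC = 40,090×£91.20 + (40,090/684.1)×181 + (684.1/2)×0.34×£91.20 = £3,677,421.35.
EOQ at £89.99 = 688.7 < 6200, so use break Q=6200: TC = 40,090×£89.99 + (40,090/6200.0)×181 + (6200.0/2)×0.34×£89.99 = £3,703,718.93.
EOQ at £89.14 = 692.0 < 7700, so use break Q=7700: TC = 40,090×£89.14 + (40,090/7700.0)×181 + (7700.0/2)×0.34×£89.14 = £3,691,249.24.
Lowest total cost is £3,677,421.35 at Q = 684.1.

Q* ≈ 684 modules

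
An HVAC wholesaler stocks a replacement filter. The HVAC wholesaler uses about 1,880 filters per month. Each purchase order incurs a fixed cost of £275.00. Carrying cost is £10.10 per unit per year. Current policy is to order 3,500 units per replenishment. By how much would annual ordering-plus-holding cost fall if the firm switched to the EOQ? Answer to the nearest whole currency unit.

Extra cost ≈ £8,253 per year

Annual demand D = 1,880 × 12 = 22,560.
EOQ = √(2DS/H) = √(2 × 22,560 × 275 / 10.1) ≈ 1108.38.
Cost at Q* = (D/Q*)S + (Q*/2)H = √(2DSH) ≈ £11,194.68.
Cost at Q = 3,500: (22,560/3,500)×275 + (3,500/2)×10.1 = £1,772.57 + £17,675.00 = £19,447.57.
Excess = £19,447.57 − £11,194.68 = £8,252.89.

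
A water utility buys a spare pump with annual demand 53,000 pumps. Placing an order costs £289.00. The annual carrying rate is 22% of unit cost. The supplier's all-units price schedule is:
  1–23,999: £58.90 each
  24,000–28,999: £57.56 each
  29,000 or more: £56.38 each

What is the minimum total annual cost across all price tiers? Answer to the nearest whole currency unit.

Holding cost per unit per year at price C is H = 0.22·C.
Candidates are each tier's EOQ (if it falls in that tier) and each price-break quantity.
EOQ at £58.90 = 1537.6 (feasible in tier 1): TC = 53,000×£58.90 + (53,000/1537.6)×289 + (1537.6/2)×0.22×£58.90 = £3,141,623.74.
EOQ at £57.56 = 1555.4 < 24000, so use break Q=24000: TC = 53,000×£57.56 + (53,000/24000.0)×289 + (24000.0/2)×0.22×£57.56 = £3,203,276.61.
EOQ at £56.38 = 1571.5 < 29000, so use break Q=29000: TC = 53,000×£56.38 + (53,000/29000.0)×289 + (29000.0/2)×0.22×£56.38 = £3,168,520.37.
Lowest total cost among the candidates is at Q = 1537.6.

TC* ≈ £3,141,624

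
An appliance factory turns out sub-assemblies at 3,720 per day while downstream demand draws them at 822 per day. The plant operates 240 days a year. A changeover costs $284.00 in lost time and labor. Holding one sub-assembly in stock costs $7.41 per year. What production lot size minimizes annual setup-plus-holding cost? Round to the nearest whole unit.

Annual demand D = 822 × 240 = 197,280.
Production build-up factor (1 − d/p) = 1 − 822/3,720 = 0.7790.
Q* = √(2DS / (H(1 − d/p))) = √(2 × 197,280 × 284 / (7.41 × 0.7790)).
= √(112,055,040 / 5.7726) ≈ 4405.842.

Q* ≈ 4,406 sub-assemblies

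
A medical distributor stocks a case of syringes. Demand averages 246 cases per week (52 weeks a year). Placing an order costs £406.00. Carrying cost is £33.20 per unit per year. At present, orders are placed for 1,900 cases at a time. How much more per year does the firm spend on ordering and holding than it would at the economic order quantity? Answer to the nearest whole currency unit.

Extra cost ≈ £15,703 per year

Annual demand D = 246 × 52 = 12,792.
EOQ = √(2DS/H) = √(2 × 12,792 × 406 / 33.2) ≈ 559.34.
Cost at Q* = (D/Q*)S + (Q*/2)H = √(2DSH) ≈ £18,570.19.
Cost at Q = 1,900: (12,792/1,900)×406 + (1,900/2)×33.2 = £2,733.45 + £31,540.00 = £34,273.45.
Excess = £34,273.45 − £18,570.19 = £15,703.26.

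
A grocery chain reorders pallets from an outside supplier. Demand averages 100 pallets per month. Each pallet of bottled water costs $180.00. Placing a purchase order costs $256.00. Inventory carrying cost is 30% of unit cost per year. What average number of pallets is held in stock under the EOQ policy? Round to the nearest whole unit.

Annual demand D = 100 × 12 = 1,200.
Holding cost H = 0.30 × $180.00 = $54.0000 per unit per year.
The optimal lot size = √(2DS/H) = √(2 × 1,200 × 256 / 54) ≈ 106.67.
Average inventory = Q*/2 ≈ 106.67 / 2 = 53.333.

Average inventory ≈ 53 pallets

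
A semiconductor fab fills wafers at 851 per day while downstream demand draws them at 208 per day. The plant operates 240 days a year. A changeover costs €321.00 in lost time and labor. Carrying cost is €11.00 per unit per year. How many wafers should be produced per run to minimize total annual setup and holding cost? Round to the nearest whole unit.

Q* ≈ 1,964 wafers

Annual demand D = 208 × 240 = 49,920.
Production build-up factor (1 − d/p) = 1 − 208/851 = 0.7556.
Q* = √(2DS / (H(1 − d/p))) = √(2 × 49,920 × 321 / (11 × 0.7556)).
= √(32,048,640 / 8.3114) ≈ 1963.667.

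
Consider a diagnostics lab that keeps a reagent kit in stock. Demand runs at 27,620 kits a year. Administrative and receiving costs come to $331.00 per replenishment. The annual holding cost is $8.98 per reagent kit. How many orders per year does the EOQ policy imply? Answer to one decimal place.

N ≈ 19.4 orders per year

Q* = √(2DS/H) = √(2 × 27,620 × 331 / 8.98) ≈ 1426.93.
Orders per year = D / Q* = 27,620 / 1426.93 ≈ 19.356.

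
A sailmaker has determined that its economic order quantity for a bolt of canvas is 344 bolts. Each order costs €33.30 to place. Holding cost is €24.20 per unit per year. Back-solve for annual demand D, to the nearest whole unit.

Invert the EOQ relation Q*² = 2DS/H.
From Q* = √(2DS/H): D = Q*²H / (2S) = 344² × 24.2 / (2 × 33.3) = 42998.967.

D ≈ 42,999 bolts per year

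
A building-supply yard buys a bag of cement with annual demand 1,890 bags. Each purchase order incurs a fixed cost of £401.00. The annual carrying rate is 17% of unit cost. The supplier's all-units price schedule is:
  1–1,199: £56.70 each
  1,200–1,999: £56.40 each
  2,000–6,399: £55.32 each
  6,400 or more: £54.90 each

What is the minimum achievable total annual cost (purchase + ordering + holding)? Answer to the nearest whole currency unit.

Holding cost per unit per year at price C is H = 0.17·C.
Candidates are each tier's EOQ (if it falls in that tier) and each price-break quantity.
EOQ at £56.70 = 396.6 (feasible in tier 1): TC = 1,890×£56.70 + (1,890/396.6)×401 + (396.6/2)×0.17×£56.70 = £110,985.38.
EOQ at £56.40 = 397.6 < 1200, so use break Q=1200: TC = 1,890×£56.40 + (1,890/1200.0)×401 + (1200.0/2)×0.17×£56.40 = £112,980.38.
EOQ at £55.32 = 401.5 < 2000, so use break Q=2000: TC = 1,890×£55.32 + (1,890/2000.0)×401 + (2000.0/2)×0.17×£55.32 = £114,338.15.
EOQ at £54.90 = 403.0 < 6400, so use break Q=6400: TC = 1,890×£54.90 + (1,890/6400.0)×401 + (6400.0/2)×0.17×£54.90 = £133,745.02.
Lowest total cost among the candidates is at Q = 396.6.

TC* ≈ £110,985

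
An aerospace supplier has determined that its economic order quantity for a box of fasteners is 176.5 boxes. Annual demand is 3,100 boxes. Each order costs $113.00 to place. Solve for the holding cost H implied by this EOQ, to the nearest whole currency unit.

H ≈ $22

Invert the EOQ relation Q*² = 2DS/H.
From Q* = √(2DS/H): H = 2DS / Q*² = 2 × 3,100 × 113 / 176.5² = 22.4895.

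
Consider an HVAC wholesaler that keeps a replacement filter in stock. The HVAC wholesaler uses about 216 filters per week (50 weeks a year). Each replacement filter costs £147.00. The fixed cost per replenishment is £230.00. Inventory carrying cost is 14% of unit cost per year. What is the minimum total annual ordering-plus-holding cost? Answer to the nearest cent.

Annual demand D = 216 × 50 = 10,800.
Holding cost H = 0.14 × £147.00 = £20.5800 per unit per year.
EOQ = √(2DS/H) = √(2 × 10,800 × 230 / 20.58) ≈ 491.32.
At Q*, ordering cost (D/Q*)S equals holding cost (Q*/2)H, each = √(DSH/2).
Minimum total = √(2DSH) = √(2 × 10,800 × 230 × 20.58) ≈ 10111.451.

TC* ≈ £10,111.45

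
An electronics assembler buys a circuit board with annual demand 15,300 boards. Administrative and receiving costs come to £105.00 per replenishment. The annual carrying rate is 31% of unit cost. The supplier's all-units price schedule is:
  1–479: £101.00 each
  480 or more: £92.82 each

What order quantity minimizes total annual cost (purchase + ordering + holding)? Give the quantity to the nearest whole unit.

Q* ≈ 480 boards

Holding cost per unit per year at price C is H = 0.31·C.
Evaluate total cost at each tier's feasible EOQ or, if the EOQ is below the tier, at the tier's minimum quantity.
EOQ at £101.00 = 320.3 (feasible in tier 1): TC = 15,300×£101.00 + (15,300/320.3)×105 + (320.3/2)×0.31×£101.00 = £1,555,329.91.
EOQ at £92.82 = 334.2 < 480, so use break Q=480: TC = 15,300×£92.82 + (15,300/480.0)×105 + (480.0/2)×0.31×£92.82 = £1,430,398.68.
Lowest total cost is £1,430,398.68 at Q = 480.0.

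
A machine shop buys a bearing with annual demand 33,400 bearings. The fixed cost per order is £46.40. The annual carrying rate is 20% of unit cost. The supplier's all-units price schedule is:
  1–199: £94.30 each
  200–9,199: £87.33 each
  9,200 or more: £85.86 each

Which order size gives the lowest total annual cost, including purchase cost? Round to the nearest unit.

Holding cost per unit per year at price C is H = 0.20·C.
For each price level, check whether its EOQ is feasible; otherwise the best quantity at that price is the breakpoint.
Tier 1 (£94.30): EOQ = 405.4 exceeds tier's upper bound 199, so this tier is dominated.
EOQ at £87.33 = 421.3 (feasible in tier 2): TC = 33,400×£87.33 + (33,400/421.3)×46.4 + (421.3/2)×0.20×£87.33 = £2,924,179.73.
EOQ at £85.86 = 424.9 < 9200, so use break Q=9200: TC = 33,400×£85.86 + (33,400/9200.0)×46.4 + (9200.0/2)×0.20×£85.86 = £2,946,883.65.
Lowest total cost is £2,924,179.73 at Q = 421.3.

Q* ≈ 421 bearings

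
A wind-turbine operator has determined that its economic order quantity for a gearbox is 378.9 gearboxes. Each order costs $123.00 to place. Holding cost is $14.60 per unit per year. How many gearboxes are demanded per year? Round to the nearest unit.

D ≈ 8,521 gearboxes per year

The basic EOQ model gives Q* = √(2DS/H); rearrange for the unknown.
From Q* = √(2DS/H): D = Q*²H / (2S) = 378.9² × 14.6 / (2 × 123) = 8520.537.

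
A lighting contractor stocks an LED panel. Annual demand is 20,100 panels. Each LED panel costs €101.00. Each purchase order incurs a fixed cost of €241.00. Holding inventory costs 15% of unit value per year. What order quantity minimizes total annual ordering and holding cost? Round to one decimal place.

Q* ≈ 799.7 panels

Holding cost H = 0.15 × €101.00 = €15.1500 per unit per year.
EOQ = √(2DS / H) = √(2 × 20,100 × 241 / 15.15).
= √(9,688,200 / 15.15) = √639,485.1485 ≈ 799.678.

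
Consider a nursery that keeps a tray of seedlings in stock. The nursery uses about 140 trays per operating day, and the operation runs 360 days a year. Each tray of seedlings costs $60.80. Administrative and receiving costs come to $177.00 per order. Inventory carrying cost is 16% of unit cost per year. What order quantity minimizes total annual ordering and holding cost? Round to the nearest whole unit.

Q* ≈ 1,354 trays

Annual demand D = 140 × 360 = 50,400.
Holding cost H = 0.16 × $60.80 = $9.7280 per unit per year.
EOQ = √(2DS / H) = √(2 × 50,400 × 177 / 9.728).
= √(17,841,600 / 9.728) = √1,834,046.0526 ≈ 1354.270.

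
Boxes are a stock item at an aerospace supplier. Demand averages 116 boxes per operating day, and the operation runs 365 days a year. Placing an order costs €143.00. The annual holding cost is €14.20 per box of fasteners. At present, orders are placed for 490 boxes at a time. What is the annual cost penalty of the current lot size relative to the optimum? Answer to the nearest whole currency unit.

Extra cost ≈ €2,722 per year

Annual demand D = 116 × 365 = 42,340.
EOQ = √(2DS/H) = √(2 × 42,340 × 143 / 14.2) ≈ 923.45.
Cost at Q* = (D/Q*)S + (Q*/2)H = √(2DSH) ≈ €13,113.02.
Cost at Q = 490: (42,340/490)×143 + (490/2)×14.2 = €12,356.37 + €3,479.00 = €15,835.37.
Excess = €15,835.37 − €13,113.02 = €2,722.35.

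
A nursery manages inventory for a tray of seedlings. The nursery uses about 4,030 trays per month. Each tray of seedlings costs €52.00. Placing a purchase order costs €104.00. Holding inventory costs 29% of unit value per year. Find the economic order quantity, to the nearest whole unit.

Q* ≈ 817 trays

Annual demand D = 4,030 × 12 = 48,360.
Holding cost H = 0.29 × €52.00 = €15.0800 per unit per year.
EOQ = √(2DS / H) = √(2 × 48,360 × 104 / 15.08).
= √(10,058,880 / 15.08) = √667,034.4828 ≈ 816.722.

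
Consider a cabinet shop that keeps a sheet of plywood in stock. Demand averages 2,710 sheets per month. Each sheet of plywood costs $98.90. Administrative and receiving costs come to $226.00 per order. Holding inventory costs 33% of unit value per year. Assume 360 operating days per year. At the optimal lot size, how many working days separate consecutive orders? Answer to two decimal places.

Annual demand D = 2,710 × 12 = 32,520.
Holding cost H = 0.33 × $98.90 = $32.6370 per unit per year.
Q* = √(2DS/H) = √(2 × 32,520 × 226 / 32.637) ≈ 671.10.
Cycle time = Q*/D × 360 = 671.10 / 32,520 × 360 ≈ 7.429 days.

T ≈ 7.43 days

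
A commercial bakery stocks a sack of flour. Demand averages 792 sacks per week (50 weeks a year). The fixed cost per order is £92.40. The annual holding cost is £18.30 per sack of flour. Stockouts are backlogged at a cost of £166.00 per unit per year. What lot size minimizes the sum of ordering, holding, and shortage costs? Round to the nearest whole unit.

Annual demand D = 792 × 50 = 39,600.
With planned backorders, Q* = √(2DS/H) · √((H+B)/B).
√(2DS/H) = √(2 × 39,600 × 92.4 / 18.3) = 632.373.
√((H+B)/B) = √((18.3+166)/166) = 1.0537.
Q* ≈ 666.318.

Q* ≈ 666 sacks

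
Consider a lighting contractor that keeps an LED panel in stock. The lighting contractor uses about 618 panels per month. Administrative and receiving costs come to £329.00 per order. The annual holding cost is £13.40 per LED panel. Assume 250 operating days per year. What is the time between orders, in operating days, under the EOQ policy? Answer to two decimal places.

Annual demand D = 618 × 12 = 7,416.
EOQ = √(2DS/H) = √(2 × 7,416 × 329 / 13.4) ≈ 603.46.
Cycle time = Q*/D × 250 = 603.46 / 7,416 × 250 ≈ 20.343 days.

T ≈ 20.34 days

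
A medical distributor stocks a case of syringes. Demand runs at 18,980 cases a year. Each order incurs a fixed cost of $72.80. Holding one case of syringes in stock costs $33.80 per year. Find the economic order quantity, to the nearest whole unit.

Q* ≈ 286 cases

EOQ = √(2DS / H) = √(2 × 18,980 × 72.8 / 33.8).
= √(2,763,488 / 33.8) = √81,760 ≈ 285.937.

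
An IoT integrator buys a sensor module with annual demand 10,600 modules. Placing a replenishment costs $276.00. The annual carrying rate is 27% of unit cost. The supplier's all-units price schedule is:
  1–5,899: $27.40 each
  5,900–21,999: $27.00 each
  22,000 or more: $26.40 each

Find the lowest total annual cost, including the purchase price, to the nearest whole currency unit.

TC* ≈ $297,019

Holding cost per unit per year at price C is H = 0.27·C.
Candidates are each tier's EOQ (if it falls in that tier) and each price-break quantity.
EOQ at $27.40 = 889.3 (feasible in tier 1): TC = 10,600×$27.40 + (10,600/889.3)×276 + (889.3/2)×0.27×$27.40 = $297,019.30.
EOQ at $27.00 = 895.9 < 5900, so use break Q=5900: TC = 10,600×$27.00 + (10,600/5900.0)×276 + (5900.0/2)×0.27×$27.00 = $308,201.36.
EOQ at $26.40 = 906.0 < 22000, so use break Q=22000: TC = 10,600×$26.40 + (10,600/22000.0)×276 + (22000.0/2)×0.27×$26.40 = $358,380.98.
Lowest total cost among the candidates is at Q = 889.3.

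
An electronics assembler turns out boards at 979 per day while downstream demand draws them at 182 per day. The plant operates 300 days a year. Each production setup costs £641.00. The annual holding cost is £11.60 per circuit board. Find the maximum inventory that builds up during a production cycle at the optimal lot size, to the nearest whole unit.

I_max ≈ 2,216 boards

Annual demand D = 182 × 300 = 54,600.
Production build-up factor (1 − d/p) = 1 − 182/979 = 0.8141.
Q* = √(2DS / (H(1 − d/p))) = √(2 × 54,600 × 641 / (11.6 × 0.8141)).
= √(69,997,200 / 9.4435) ≈ 2722.535.
Maximum inventory = Q*(1 − d/p) = 2722.535 × 0.8141 ≈ 2216.405.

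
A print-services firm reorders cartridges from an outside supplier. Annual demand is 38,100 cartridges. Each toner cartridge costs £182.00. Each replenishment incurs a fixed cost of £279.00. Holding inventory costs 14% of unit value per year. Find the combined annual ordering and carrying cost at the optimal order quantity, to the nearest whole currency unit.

Holding cost H = 0.14 × £182.00 = £25.4800 per unit per year.
Q* = √(2DS/H) = √(2 × 38,100 × 279 / 25.48) ≈ 913.44.
At Q*, ordering cost (D/Q*)S equals holding cost (Q*/2)H, each = √(DSH/2).
Minimum total = √(2DSH) = √(2 × 38,100 × 279 × 25.48) ≈ 23274.443.

TC* ≈ £23,274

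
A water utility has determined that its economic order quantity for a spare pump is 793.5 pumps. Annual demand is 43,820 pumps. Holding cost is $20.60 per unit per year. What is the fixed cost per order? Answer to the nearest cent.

S ≈ $148.00

Squaring Q* = √(2DS/H) gives Q*² = 2DS/H.
From Q* = √(2DS/H): S = Q*²H / (2D) = 793.5² × 20.6 / (2 × 43,820) = 147.9990.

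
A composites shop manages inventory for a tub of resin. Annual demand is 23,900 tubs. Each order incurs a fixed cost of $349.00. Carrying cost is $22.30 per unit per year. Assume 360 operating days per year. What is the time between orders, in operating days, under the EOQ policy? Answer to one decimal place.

T ≈ 13.0 days

EOQ = √(2DS/H) = √(2 × 23,900 × 349 / 22.3) ≈ 864.92.
Cycle time = Q*/D × 360 = 864.92 / 23,900 × 360 ≈ 13.028 days.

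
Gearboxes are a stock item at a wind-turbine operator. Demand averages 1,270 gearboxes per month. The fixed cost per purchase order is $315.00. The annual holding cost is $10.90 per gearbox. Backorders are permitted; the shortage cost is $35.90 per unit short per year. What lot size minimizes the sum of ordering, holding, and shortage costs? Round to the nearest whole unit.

Annual demand D = 1,270 × 12 = 15,240.
With planned backorders, Q* = √(2DS/H) · √((H+B)/B).
√(2DS/H) = √(2 × 15,240 × 315 / 10.9) = 938.533.
√((H+B)/B) = √((10.9+35.9)/35.9) = 1.1418.
Q* ≈ 1071.582.

Q* ≈ 1,072 gearboxes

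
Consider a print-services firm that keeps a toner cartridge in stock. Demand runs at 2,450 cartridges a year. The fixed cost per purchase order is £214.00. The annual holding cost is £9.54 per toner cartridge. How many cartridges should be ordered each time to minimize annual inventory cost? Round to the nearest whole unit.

EOQ = √(2DS / H) = √(2 × 2,450 × 214 / 9.54).
= √(1,048,600 / 9.54) = √109,916.1426 ≈ 331.536.

Q* ≈ 332 cartridges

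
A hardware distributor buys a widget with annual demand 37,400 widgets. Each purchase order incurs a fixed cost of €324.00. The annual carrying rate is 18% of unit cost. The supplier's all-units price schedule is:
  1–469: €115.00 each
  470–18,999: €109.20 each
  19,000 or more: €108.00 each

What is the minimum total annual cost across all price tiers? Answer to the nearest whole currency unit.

Holding cost per unit per year at price C is H = 0.18·C.
Candidates are each tier's EOQ (if it falls in that tier) and each price-break quantity.
Tier 1 (€115.00): EOQ = 1082.0 exceeds tier's upper bound 469, so this tier is dominated.
EOQ at €109.20 = 1110.4 (feasible in tier 2): TC = 37,400×€109.20 + (37,400/1110.4)×324 + (1110.4/2)×0.18×€109.20 = €4,105,905.84.
EOQ at €108.00 = 1116.5 < 19000, so use break Q=19000: TC = 37,400×€108.00 + (37,400/19000.0)×324 + (19000.0/2)×0.18×€108.00 = €4,224,517.77.
Lowest total cost among the candidates is at Q = 1110.4.

TC* ≈ €4,105,906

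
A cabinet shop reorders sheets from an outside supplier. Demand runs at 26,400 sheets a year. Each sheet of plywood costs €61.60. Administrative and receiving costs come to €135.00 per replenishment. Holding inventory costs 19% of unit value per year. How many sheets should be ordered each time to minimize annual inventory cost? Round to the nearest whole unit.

Holding cost H = 0.19 × €61.60 = €11.7040 per unit per year.
EOQ = √(2DS / H) = √(2 × 26,400 × 135 / 11.704).
= √(7,128,000 / 11.704) = √609,022.5564 ≈ 780.399.

Q* ≈ 780 sheets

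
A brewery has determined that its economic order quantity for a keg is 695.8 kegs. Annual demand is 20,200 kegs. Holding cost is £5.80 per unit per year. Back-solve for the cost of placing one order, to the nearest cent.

Invert the EOQ relation Q*² = 2DS/H.
From Q* = √(2DS/H): S = Q*²H / (2D) = 695.8² × 5.8 / (2 × 20,200) = 69.5049.

S ≈ £69.50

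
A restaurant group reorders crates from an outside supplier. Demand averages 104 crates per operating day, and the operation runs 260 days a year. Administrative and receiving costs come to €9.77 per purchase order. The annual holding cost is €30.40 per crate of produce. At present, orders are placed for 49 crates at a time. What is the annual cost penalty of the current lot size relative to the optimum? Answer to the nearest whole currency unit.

Extra cost ≈ €2,128 per year

Annual demand D = 104 × 260 = 27,040.
EOQ = √(2DS/H) = √(2 × 27,040 × 9.77 / 30.4) ≈ 131.83.
Cost at Q* = (D/Q*)S + (Q*/2)H = √(2DSH) ≈ €4,007.77.
Cost at Q = 49: (27,040/49)×9.77 + (49/2)×30.4 = €5,391.44 + €744.80 = €6,136.24.
Excess = €6,136.24 − €4,007.77 = €2,128.48.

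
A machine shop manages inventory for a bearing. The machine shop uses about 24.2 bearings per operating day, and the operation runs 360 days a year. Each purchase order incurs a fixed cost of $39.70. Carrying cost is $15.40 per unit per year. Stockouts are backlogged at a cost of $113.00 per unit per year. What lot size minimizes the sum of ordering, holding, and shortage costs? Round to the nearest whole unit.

Annual demand D = 24.2 × 360 = 8,712.
With planned backorders, Q* = √(2DS/H) · √((H+B)/B).
√(2DS/H) = √(2 × 8,712 × 39.7 / 15.4) = 211.938.
√((H+B)/B) = √((15.4+113)/113) = 1.0660.
Q* ≈ 225.919.

Q* ≈ 226 bearings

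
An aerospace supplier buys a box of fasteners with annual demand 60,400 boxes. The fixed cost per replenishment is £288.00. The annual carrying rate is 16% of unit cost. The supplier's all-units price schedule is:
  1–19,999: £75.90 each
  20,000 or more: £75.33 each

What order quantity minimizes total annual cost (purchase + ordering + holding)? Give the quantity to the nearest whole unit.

Holding cost per unit per year at price C is H = 0.16·C.
For each price level, check whether its EOQ is feasible; otherwise the best quantity at that price is the breakpoint.
EOQ at £75.90 = 1692.6 (feasible in tier 1): TC = 60,400×£75.90 + (60,400/1692.6)×288 + (1692.6/2)×0.16×£75.90 = £4,604,914.67.
EOQ at £75.33 = 1699.0 < 20000, so use break Q=20000: TC = 60,400×£75.33 + (60,400/20000.0)×288 + (20000.0/2)×0.16×£75.33 = £4,671,329.76.
Lowest total cost is £4,604,914.67 at Q = 1692.6.

Q* ≈ 1,693 boxes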